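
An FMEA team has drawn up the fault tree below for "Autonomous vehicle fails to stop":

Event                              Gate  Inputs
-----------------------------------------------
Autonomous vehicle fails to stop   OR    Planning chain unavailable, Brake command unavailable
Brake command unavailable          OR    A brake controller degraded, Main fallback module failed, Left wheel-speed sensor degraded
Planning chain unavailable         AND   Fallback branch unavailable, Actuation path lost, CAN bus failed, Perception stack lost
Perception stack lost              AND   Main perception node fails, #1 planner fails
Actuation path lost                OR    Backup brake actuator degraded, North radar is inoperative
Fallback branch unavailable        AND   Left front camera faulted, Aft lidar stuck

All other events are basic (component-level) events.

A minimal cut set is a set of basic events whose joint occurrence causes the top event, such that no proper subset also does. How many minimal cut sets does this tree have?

5

Fallback branch unavailable [AND]: one cut set from each child combined → 1 × 1 = 1 cut set(s).
Actuation path lost [OR]: union of children's cut sets → 2 cut set(s).
Perception stack lost [AND]: one cut set from each child combined → 1 × 1 = 1 cut set(s).
Planning chain unavailable [AND]: one cut set from each child combined → 1 × 2 × 1 × 1 = 2 cut set(s).
Brake command unavailable [OR]: union of children's cut sets → 3 cut set(s).
Autonomous vehicle fails to stop [OR]: union of children's cut sets → 5 cut set(s).
Minimal cut sets: {#1 planner fails, Aft lidar stuck, Backup brake actuator degraded, CAN bus failed, Left front camera faulted, Main perception node fails}; {#1 planner fails, Aft lidar stuck, CAN bus failed, Left front camera faulted, Main perception node fails, North radar is inoperative}; {A brake controller degraded}; {Main fallback module failed}; {Left wheel-speed sensor degraded}.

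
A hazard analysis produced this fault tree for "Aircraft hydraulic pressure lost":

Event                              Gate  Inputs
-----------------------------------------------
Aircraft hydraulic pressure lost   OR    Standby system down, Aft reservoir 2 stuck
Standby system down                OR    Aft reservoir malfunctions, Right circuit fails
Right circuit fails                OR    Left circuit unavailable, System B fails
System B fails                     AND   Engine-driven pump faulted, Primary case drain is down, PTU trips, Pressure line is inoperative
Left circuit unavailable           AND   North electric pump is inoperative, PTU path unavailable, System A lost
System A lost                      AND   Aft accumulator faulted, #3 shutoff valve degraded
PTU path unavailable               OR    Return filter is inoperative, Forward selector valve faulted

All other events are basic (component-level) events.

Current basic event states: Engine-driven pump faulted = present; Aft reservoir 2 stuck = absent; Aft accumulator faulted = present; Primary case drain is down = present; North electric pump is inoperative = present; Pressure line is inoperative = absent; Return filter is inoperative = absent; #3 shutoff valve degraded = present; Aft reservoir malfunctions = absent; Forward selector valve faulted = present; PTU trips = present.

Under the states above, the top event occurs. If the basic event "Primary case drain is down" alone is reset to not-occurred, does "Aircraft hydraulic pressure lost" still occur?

Counterfactual: set "Primary case drain is down" to not occurred.
PTU path unavailable [OR]: Return filter is inoperative=not, Forward selector valve faulted=occurs → at least one input occurs → occurs.
System A lost [AND]: Aft accumulator faulted=occurs, #3 shutoff valve degraded=occurs → all inputs occur → occurs.
Left circuit unavailable [AND]: North electric pump is inoperative=occurs, PTU path unavailable=occurs, System A lost=occurs → all inputs occur → occurs.
System B fails [AND]: Engine-driven pump faulted=occurs, Primary case drain is down=not, PTU trips=occurs, Pressure line is inoperative=not → not all inputs occur → does not occur.
Right circuit fails [OR]: Left circuit unavailable=occurs, System B fails=not → at least one input occurs → occurs.
Standby system down [OR]: Aft reservoir malfunctions=not, Right circuit fails=occurs → at least one input occurs → occurs.
Aircraft hydraulic pressure lost [OR]: Standby system down=occurs, Aft reservoir 2 stuck=not → at least one input occurs → occurs.

Yes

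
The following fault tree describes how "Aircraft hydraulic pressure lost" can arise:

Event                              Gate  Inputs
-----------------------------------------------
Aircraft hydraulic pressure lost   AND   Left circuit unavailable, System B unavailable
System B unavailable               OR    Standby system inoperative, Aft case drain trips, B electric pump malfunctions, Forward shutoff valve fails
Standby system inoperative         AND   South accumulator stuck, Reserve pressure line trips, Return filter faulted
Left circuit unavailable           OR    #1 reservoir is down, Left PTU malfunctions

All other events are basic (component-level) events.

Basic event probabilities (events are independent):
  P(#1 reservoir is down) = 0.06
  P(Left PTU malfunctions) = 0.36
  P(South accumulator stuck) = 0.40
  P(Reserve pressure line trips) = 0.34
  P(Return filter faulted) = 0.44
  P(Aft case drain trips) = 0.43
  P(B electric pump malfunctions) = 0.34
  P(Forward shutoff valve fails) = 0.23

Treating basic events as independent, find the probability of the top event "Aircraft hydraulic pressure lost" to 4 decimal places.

P(Left circuit unavailable) [OR] = 1 − (1−0.06) × (1−0.36) = 0.398400
P(Standby system inoperative) [AND] = 0.40 × 0.34 × 0.44 = 0.059840
P(System B unavailable) [OR] = 1 − (1−0.059840) × (1−0.43) × (1−0.34) × (1−0.23) = 0.727660
P(Aircraft hydraulic pressure lost) [AND] = 0.398400 × 0.727660 = 0.289900
Rounded to 4 decimal places: P(Aircraft hydraulic pressure lost) ≈ 0.2899.

0.2899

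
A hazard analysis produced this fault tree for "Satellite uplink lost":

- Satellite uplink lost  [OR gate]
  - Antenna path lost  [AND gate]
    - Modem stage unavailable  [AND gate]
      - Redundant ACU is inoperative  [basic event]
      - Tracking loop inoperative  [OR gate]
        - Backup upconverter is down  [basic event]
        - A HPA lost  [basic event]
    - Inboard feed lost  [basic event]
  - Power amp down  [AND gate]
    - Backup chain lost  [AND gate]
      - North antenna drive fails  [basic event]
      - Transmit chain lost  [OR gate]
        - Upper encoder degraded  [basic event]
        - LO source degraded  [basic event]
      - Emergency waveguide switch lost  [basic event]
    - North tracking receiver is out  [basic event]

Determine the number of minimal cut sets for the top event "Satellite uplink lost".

Tracking loop inoperative [OR]: union of children's cut sets → 2 cut set(s).
Modem stage unavailable [AND]: one cut set from each child combined → 1 × 2 = 2 cut set(s).
Antenna path lost [AND]: one cut set from each child combined → 2 × 1 = 2 cut set(s).
Transmit chain lost [OR]: union of children's cut sets → 2 cut set(s).
Backup chain lost [AND]: one cut set from each child combined → 1 × 2 × 1 = 2 cut set(s).
Power amp down [AND]: one cut set from each child combined → 2 × 1 = 2 cut set(s).
Satellite uplink lost [OR]: union of children's cut sets → 4 cut set(s).
Minimal cut sets: {Backup upconverter is down, Inboard feed lost, Redundant ACU is inoperative}; {A HPA lost, Inboard feed lost, Redundant ACU is inoperative}; {Emergency waveguide switch lost, North antenna drive fails, North tracking receiver is out, Upper encoder degraded}; {Emergency waveguide switch lost, LO source degraded, North antenna drive fails, North tracking receiver is out}.

4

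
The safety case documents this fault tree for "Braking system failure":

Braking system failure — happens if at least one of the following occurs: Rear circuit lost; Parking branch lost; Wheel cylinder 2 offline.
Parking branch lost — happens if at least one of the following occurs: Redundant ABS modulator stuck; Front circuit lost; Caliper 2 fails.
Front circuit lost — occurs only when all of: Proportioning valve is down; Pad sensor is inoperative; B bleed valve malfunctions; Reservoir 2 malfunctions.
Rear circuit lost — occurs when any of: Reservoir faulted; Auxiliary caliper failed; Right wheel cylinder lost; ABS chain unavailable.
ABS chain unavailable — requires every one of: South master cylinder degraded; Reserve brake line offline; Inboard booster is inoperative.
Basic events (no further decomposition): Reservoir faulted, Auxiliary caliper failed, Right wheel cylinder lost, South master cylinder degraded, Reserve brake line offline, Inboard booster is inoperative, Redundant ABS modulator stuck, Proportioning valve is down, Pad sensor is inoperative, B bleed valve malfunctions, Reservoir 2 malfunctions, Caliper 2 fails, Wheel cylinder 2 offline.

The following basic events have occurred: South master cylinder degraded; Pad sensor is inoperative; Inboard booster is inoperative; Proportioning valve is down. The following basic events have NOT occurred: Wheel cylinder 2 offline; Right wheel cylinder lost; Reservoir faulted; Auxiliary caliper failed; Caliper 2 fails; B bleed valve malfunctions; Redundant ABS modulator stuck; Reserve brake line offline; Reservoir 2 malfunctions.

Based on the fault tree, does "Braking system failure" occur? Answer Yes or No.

ABS chain unavailable [AND]: South master cylinder degraded=occurs, Reserve brake line offline=not, Inboard booster is inoperative=occurs → not all inputs occur → does not occur.
Rear circuit lost [OR]: Reservoir faulted=not, Auxiliary caliper failed=not, Right wheel cylinder lost=not, ABS chain unavailable=not → no input occurs → does not occur.
Front circuit lost [AND]: Proportioning valve is down=occurs, Pad sensor is inoperative=occurs, B bleed valve malfunctions=not, Reservoir 2 malfunctions=not → not all inputs occur → does not occur.
Parking branch lost [OR]: Redundant ABS modulator stuck=not, Front circuit lost=not, Caliper 2 fails=not → no input occurs → does not occur.
Braking system failure [OR]: Rear circuit lost=not, Parking branch lost=not, Wheel cylinder 2 offline=not → no input occurs → does not occur.

No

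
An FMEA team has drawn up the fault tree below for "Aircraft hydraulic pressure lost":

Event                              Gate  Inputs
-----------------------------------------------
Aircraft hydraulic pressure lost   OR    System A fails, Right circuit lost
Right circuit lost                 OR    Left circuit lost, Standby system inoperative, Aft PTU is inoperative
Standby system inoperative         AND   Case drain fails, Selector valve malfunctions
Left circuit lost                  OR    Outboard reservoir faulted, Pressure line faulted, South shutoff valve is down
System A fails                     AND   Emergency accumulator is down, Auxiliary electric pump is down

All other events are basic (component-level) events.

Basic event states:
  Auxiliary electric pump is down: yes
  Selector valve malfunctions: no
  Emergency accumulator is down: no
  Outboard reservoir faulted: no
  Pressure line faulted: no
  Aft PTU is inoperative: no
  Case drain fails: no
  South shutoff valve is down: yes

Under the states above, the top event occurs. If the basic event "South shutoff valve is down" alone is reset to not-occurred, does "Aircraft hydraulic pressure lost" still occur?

Counterfactual: set "South shutoff valve is down" to not occurred.
System A fails [AND]: Emergency accumulator is down=not, Auxiliary electric pump is down=occurs → not all inputs occur → does not occur.
Left circuit lost [OR]: Outboard reservoir faulted=not, Pressure line faulted=not, South shutoff valve is down=not → no input occurs → does not occur.
Standby system inoperative [AND]: Case drain fails=not, Selector valve malfunctions=not → not all inputs occur → does not occur.
Right circuit lost [OR]: Left circuit lost=not, Standby system inoperative=not, Aft PTU is inoperative=not → no input occurs → does not occur.
Aircraft hydraulic pressure lost [OR]: System A fails=not, Right circuit lost=not → no input occurs → does not occur.

No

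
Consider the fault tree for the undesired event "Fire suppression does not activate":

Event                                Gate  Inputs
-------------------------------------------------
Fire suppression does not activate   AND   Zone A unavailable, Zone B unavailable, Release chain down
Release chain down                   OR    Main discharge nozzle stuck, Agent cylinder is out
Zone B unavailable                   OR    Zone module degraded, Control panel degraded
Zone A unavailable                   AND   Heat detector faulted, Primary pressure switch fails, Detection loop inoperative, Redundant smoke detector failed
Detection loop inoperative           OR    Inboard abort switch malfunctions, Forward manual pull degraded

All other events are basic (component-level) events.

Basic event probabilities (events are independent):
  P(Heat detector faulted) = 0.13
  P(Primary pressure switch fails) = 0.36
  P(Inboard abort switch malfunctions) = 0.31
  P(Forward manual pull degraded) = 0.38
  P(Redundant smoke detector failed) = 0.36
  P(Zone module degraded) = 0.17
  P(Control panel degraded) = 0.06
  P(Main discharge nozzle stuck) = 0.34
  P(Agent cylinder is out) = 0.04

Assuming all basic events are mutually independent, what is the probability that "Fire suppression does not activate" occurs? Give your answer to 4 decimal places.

0.0008

P(Detection loop inoperative) [OR] = 1 − (1−0.31) × (1−0.38) = 0.572200
P(Zone A unavailable) [AND] = 0.13 × 0.36 × 0.572200 × 0.36 = 0.009640
P(Zone B unavailable) [OR] = 1 − (1−0.17) × (1−0.06) = 0.219800
P(Release chain down) [OR] = 1 − (1−0.34) × (1−0.04) = 0.366400
P(Fire suppression does not activate) [AND] = 0.009640 × 0.219800 × 0.366400 = 0.000776
Rounded to 4 decimal places: P(Fire suppression does not activate) ≈ 0.0008.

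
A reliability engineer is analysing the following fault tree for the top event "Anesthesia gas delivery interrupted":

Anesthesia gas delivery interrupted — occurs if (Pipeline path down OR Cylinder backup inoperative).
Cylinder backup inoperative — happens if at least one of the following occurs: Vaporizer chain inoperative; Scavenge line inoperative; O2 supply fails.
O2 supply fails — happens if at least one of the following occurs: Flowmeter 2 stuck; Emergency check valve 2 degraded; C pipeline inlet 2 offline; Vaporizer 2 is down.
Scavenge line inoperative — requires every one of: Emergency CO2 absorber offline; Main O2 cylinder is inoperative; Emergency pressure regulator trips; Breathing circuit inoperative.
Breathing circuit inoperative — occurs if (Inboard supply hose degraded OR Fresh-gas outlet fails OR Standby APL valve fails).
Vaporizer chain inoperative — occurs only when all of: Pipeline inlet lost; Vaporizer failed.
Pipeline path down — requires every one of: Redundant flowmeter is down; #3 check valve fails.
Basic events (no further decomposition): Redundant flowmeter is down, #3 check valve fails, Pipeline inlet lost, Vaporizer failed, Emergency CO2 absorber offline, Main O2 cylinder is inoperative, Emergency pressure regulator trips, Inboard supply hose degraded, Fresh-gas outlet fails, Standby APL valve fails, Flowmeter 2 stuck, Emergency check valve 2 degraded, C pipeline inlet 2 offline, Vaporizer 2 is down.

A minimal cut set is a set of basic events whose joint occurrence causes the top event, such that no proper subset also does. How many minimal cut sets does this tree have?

9

Pipeline path down [AND]: one cut set from each child combined → 1 × 1 = 1 cut set(s).
Vaporizer chain inoperative [AND]: one cut set from each child combined → 1 × 1 = 1 cut set(s).
Breathing circuit inoperative [OR]: union of children's cut sets → 3 cut set(s).
Scavenge line inoperative [AND]: one cut set from each child combined → 1 × 1 × 1 × 3 = 3 cut set(s).
O2 supply fails [OR]: union of children's cut sets → 4 cut set(s).
Cylinder backup inoperative [OR]: union of children's cut sets → 8 cut set(s).
Anesthesia gas delivery interrupted [OR]: union of children's cut sets → 9 cut set(s).
Minimal cut sets: {#3 check valve fails, Redundant flowmeter is down}; {Pipeline inlet lost, Vaporizer failed}; {Emergency CO2 absorber offline, Emergency pressure regulator trips, Inboard supply hose degraded, Main O2 cylinder is inoperative}; {Emergency CO2 absorber offline, Emergency pressure regulator trips, Fresh-gas outlet fails, Main O2 cylinder is inoperative}; {Emergency CO2 absorber offline, Emergency pressure regulator trips, Main O2 cylinder is inoperative, Standby APL valve fails}; {Flowmeter 2 stuck}; {Emergency check valve 2 degraded}; {C pipeline inlet 2 offline}; {Vaporizer 2 is down}.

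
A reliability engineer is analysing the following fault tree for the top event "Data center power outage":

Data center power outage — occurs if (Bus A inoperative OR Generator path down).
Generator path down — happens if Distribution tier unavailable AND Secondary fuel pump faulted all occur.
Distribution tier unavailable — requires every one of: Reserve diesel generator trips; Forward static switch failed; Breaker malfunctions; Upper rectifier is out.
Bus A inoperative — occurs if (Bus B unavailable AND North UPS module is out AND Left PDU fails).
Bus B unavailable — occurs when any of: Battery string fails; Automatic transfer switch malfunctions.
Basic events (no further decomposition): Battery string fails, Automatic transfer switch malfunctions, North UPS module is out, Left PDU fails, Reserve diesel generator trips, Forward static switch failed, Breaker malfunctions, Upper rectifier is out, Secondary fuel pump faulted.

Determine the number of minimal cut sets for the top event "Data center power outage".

3

Bus B unavailable [OR]: union of children's cut sets → 2 cut set(s).
Bus A inoperative [AND]: one cut set from each child combined → 2 × 1 × 1 = 2 cut set(s).
Distribution tier unavailable [AND]: one cut set from each child combined → 1 × 1 × 1 × 1 = 1 cut set(s).
Generator path down [AND]: one cut set from each child combined → 1 × 1 = 1 cut set(s).
Data center power outage [OR]: union of children's cut sets → 3 cut set(s).
Minimal cut sets: {Battery string fails, Left PDU fails, North UPS module is out}; {Automatic transfer switch malfunctions, Left PDU fails, North UPS module is out}; {Breaker malfunctions, Forward static switch failed, Reserve diesel generator trips, Secondary fuel pump faulted, Upper rectifier is out}.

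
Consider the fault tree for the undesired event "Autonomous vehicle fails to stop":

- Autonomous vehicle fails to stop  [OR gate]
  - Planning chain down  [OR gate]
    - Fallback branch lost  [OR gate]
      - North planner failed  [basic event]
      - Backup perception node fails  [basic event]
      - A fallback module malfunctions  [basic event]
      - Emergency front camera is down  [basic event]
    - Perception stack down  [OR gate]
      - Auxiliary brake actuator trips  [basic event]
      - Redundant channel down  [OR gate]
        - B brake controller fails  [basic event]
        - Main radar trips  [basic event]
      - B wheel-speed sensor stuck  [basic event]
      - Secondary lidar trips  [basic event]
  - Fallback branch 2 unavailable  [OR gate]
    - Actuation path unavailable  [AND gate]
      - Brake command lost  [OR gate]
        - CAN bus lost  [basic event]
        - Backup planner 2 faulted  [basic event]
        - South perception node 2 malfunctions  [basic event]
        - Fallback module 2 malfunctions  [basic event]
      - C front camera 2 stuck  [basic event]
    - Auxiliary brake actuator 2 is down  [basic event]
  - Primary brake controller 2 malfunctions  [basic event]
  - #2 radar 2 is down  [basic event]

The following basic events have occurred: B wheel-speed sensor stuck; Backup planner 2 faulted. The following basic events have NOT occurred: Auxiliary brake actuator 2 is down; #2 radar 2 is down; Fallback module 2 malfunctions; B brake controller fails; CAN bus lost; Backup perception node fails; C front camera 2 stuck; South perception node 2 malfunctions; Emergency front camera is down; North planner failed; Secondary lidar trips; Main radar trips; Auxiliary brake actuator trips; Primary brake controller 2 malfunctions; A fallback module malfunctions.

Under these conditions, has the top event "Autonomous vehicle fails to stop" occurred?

Yes

Fallback branch lost [OR]: North planner failed=not, Backup perception node fails=not, A fallback module malfunctions=not, Emergency front camera is down=not → no input occurs → does not occur.
Redundant channel down [OR]: B brake controller fails=not, Main radar trips=not → no input occurs → does not occur.
Perception stack down [OR]: Auxiliary brake actuator trips=not, Redundant channel down=not, B wheel-speed sensor stuck=occurs, Secondary lidar trips=not → at least one input occurs → occurs.
Planning chain down [OR]: Fallback branch lost=not, Perception stack down=occurs → at least one input occurs → occurs.
Brake command lost [OR]: CAN bus lost=not, Backup planner 2 faulted=occurs, South perception node 2 malfunctions=not, Fallback module 2 malfunctions=not → at least one input occurs → occurs.
Actuation path unavailable [AND]: Brake command lost=occurs, C front camera 2 stuck=not → not all inputs occur → does not occur.
Fallback branch 2 unavailable [OR]: Actuation path unavailable=not, Auxiliary brake actuator 2 is down=not → no input occurs → does not occur.
Autonomous vehicle fails to stop [OR]: Planning chain down=occurs, Fallback branch 2 unavailable=not, Primary brake controller 2 malfunctions=not, #2 radar 2 is down=not → at least one input occurs → occurs.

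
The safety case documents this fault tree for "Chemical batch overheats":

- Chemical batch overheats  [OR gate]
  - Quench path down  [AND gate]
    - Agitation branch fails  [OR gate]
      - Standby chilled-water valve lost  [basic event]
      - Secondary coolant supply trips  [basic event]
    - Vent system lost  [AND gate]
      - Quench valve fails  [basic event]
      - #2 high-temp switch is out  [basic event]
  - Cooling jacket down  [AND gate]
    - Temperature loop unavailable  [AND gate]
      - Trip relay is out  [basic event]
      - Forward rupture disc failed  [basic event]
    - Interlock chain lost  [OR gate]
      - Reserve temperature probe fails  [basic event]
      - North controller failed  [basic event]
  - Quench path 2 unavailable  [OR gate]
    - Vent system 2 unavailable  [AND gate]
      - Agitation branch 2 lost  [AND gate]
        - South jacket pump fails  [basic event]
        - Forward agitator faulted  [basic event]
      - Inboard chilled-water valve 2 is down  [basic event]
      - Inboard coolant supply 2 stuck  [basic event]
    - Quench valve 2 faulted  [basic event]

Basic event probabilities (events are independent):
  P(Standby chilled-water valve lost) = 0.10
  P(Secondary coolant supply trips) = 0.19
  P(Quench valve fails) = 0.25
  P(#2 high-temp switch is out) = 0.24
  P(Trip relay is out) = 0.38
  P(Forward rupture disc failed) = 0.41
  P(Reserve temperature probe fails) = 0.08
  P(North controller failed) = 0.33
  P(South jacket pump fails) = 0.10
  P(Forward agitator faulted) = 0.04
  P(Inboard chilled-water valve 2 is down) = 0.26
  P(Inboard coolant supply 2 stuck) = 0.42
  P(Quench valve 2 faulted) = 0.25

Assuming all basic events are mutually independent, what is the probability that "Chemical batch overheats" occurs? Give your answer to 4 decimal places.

P(Agitation branch fails) [OR] = 1 − (1−0.10) × (1−0.19) = 0.271000
P(Vent system lost) [AND] = 0.25 × 0.24 = 0.060000
P(Quench path down) [AND] = 0.271000 × 0.060000 = 0.016260
P(Temperature loop unavailable) [AND] = 0.38 × 0.41 = 0.155800
P(Interlock chain lost) [OR] = 1 − (1−0.08) × (1−0.33) = 0.383600
P(Cooling jacket down) [AND] = 0.155800 × 0.383600 = 0.059765
P(Agitation branch 2 lost) [AND] = 0.10 × 0.04 = 0.004000
P(Vent system 2 unavailable) [AND] = 0.004000 × 0.26 × 0.42 = 0.000437
P(Quench path 2 unavailable) [OR] = 1 − (1−0.000437) × (1−0.25) = 0.250328
P(Chemical batch overheats) [OR] = 1 − (1−0.016260) × (1−0.059765) × (1−0.250328) = 0.306593
Rounded to 4 decimal places: P(Chemical batch overheats) ≈ 0.3066.

0.3066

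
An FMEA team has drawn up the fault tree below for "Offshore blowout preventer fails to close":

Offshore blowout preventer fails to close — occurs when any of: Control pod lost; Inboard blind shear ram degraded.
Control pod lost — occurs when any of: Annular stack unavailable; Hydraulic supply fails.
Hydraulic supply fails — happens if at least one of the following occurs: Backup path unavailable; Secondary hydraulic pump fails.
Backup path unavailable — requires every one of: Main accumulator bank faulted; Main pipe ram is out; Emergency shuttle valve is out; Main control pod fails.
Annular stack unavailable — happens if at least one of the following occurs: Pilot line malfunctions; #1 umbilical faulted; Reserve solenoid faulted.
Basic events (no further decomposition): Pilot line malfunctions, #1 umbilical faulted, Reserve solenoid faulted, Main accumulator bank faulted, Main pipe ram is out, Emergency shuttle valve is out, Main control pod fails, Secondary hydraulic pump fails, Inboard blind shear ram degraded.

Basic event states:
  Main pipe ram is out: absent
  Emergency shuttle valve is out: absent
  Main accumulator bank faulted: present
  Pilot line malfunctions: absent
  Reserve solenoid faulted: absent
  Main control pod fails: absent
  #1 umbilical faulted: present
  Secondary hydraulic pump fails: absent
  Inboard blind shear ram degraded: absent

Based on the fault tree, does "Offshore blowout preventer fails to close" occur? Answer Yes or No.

Annular stack unavailable [OR]: Pilot line malfunctions=not, #1 umbilical faulted=occurs, Reserve solenoid faulted=not → at least one input occurs → occurs.
Backup path unavailable [AND]: Main accumulator bank faulted=occurs, Main pipe ram is out=not, Emergency shuttle valve is out=not, Main control pod fails=not → not all inputs occur → does not occur.
Hydraulic supply fails [OR]: Backup path unavailable=not, Secondary hydraulic pump fails=not → no input occurs → does not occur.
Control pod lost [OR]: Annular stack unavailable=occurs, Hydraulic supply fails=not → at least one input occurs → occurs.
Offshore blowout preventer fails to close [OR]: Control pod lost=occurs, Inboard blind shear ram degraded=not → at least one input occurs → occurs.

Yes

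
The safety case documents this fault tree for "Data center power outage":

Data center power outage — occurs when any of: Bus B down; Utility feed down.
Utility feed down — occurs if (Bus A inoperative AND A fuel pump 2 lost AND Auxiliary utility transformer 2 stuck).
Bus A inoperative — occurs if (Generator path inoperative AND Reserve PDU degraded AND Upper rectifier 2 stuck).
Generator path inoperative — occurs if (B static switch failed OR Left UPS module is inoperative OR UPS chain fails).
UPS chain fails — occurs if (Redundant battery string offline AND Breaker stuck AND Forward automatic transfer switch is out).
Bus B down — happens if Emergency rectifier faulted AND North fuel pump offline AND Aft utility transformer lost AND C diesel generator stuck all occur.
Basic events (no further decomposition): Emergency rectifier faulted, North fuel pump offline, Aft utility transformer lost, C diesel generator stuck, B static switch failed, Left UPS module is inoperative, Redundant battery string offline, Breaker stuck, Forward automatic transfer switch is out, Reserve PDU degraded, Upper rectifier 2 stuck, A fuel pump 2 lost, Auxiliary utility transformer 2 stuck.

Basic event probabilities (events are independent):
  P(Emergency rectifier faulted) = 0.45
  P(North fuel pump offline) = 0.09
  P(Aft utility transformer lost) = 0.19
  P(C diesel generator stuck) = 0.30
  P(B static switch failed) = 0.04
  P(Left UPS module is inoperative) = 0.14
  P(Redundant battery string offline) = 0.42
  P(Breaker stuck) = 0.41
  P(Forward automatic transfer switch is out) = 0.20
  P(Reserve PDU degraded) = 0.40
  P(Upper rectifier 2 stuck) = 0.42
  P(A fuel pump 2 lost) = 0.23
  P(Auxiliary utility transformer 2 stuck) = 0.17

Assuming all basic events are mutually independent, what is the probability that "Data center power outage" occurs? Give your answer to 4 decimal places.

P(Bus B down) [AND] = 0.45 × 0.09 × 0.19 × 0.30 = 0.002309
P(UPS chain fails) [AND] = 0.42 × 0.41 × 0.20 = 0.034440
P(Generator path inoperative) [OR] = 1 − (1−0.04) × (1−0.14) × (1−0.034440) = 0.202834
P(Bus A inoperative) [AND] = 0.202834 × 0.40 × 0.42 = 0.034076
P(Utility feed down) [AND] = 0.034076 × 0.23 × 0.17 = 0.001332
P(Data center power outage) [OR] = 1 − (1−0.002309) × (1−0.001332) = 0.003638
Rounded to 4 decimal places: P(Data center power outage) ≈ 0.0036.

0.0036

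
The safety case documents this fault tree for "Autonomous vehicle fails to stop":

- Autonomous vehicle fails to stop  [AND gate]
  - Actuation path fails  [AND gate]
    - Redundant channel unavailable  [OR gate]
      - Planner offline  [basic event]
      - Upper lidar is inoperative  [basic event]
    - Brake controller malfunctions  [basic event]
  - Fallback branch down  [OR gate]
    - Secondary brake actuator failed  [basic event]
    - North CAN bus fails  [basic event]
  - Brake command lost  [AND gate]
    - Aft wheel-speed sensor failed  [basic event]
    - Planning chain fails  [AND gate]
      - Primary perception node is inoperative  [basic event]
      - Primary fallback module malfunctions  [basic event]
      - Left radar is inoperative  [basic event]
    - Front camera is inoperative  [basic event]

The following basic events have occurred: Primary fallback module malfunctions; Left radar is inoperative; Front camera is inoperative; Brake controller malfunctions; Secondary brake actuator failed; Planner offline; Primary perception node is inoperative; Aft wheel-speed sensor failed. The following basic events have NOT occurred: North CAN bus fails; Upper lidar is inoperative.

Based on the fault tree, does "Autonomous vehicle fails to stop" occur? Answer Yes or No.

Redundant channel unavailable [OR]: Planner offline=occurs, Upper lidar is inoperative=not → at least one input occurs → occurs.
Actuation path fails [AND]: Redundant channel unavailable=occurs, Brake controller malfunctions=occurs → all inputs occur → occurs.
Fallback branch down [OR]: Secondary brake actuator failed=occurs, North CAN bus fails=not → at least one input occurs → occurs.
Planning chain fails [AND]: Primary perception node is inoperative=occurs, Primary fallback module malfunctions=occurs, Left radar is inoperative=occurs → all inputs occur → occurs.
Brake command lost [AND]: Aft wheel-speed sensor failed=occurs, Planning chain fails=occurs, Front camera is inoperative=occurs → all inputs occur → occurs.
Autonomous vehicle fails to stop [AND]: Actuation path fails=occurs, Fallback branch down=occurs, Brake command lost=occurs → all inputs occur → occurs.

Yes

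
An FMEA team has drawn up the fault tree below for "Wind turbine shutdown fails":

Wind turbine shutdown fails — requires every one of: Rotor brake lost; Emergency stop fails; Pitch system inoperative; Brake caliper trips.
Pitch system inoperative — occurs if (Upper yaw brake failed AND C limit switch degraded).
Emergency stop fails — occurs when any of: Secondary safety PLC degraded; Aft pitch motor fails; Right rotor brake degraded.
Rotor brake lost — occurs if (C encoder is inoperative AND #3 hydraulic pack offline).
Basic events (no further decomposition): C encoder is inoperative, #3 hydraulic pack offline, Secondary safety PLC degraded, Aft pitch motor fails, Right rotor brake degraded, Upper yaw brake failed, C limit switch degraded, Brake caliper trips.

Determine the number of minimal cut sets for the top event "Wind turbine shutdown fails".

3

Rotor brake lost [AND]: one cut set from each child combined → 1 × 1 = 1 cut set(s).
Emergency stop fails [OR]: union of children's cut sets → 3 cut set(s).
Pitch system inoperative [AND]: one cut set from each child combined → 1 × 1 = 1 cut set(s).
Wind turbine shutdown fails [AND]: one cut set from each child combined → 1 × 3 × 1 × 1 = 3 cut set(s).
Minimal cut sets: {#3 hydraulic pack offline, Brake caliper trips, C encoder is inoperative, C limit switch degraded, Secondary safety PLC degraded, Upper yaw brake failed}; {#3 hydraulic pack offline, Aft pitch motor fails, Brake caliper trips, C encoder is inoperative, C limit switch degraded, Upper yaw brake failed}; {#3 hydraulic pack offline, Brake caliper trips, C encoder is inoperative, C limit switch degraded, Right rotor brake degraded, Upper yaw brake failed}.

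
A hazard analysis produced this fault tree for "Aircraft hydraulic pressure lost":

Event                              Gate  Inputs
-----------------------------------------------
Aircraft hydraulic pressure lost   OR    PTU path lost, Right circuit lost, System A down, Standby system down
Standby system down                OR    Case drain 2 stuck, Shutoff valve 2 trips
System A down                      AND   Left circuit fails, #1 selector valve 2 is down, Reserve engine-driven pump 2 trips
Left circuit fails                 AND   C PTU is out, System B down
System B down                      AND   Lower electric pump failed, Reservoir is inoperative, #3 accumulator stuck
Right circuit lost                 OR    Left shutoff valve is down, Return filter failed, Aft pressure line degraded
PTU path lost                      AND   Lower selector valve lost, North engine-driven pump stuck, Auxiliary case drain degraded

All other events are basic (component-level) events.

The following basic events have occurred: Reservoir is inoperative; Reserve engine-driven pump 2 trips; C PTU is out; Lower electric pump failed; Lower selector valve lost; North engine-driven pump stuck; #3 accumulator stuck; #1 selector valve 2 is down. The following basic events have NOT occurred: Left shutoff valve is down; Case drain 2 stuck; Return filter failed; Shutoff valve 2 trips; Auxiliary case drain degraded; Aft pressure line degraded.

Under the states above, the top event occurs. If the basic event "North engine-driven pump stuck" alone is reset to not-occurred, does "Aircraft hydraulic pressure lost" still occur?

Counterfactual: set "North engine-driven pump stuck" to not occurred.
PTU path lost [AND]: Lower selector valve lost=occurs, North engine-driven pump stuck=not, Auxiliary case drain degraded=not → not all inputs occur → does not occur.
Right circuit lost [OR]: Left shutoff valve is down=not, Return filter failed=not, Aft pressure line degraded=not → no input occurs → does not occur.
System B down [AND]: Lower electric pump failed=occurs, Reservoir is inoperative=occurs, #3 accumulator stuck=occurs → all inputs occur → occurs.
Left circuit fails [AND]: C PTU is out=occurs, System B down=occurs → all inputs occur → occurs.
System A down [AND]: Left circuit fails=occurs, #1 selector valve 2 is down=occurs, Reserve engine-driven pump 2 trips=occurs → all inputs occur → occurs.
Standby system down [OR]: Case drain 2 stuck=not, Shutoff valve 2 trips=not → no input occurs → does not occur.
Aircraft hydraulic pressure lost [OR]: PTU path lost=not, Right circuit lost=not, System A down=occurs, Standby system down=not → at least one input occurs → occurs.

Yes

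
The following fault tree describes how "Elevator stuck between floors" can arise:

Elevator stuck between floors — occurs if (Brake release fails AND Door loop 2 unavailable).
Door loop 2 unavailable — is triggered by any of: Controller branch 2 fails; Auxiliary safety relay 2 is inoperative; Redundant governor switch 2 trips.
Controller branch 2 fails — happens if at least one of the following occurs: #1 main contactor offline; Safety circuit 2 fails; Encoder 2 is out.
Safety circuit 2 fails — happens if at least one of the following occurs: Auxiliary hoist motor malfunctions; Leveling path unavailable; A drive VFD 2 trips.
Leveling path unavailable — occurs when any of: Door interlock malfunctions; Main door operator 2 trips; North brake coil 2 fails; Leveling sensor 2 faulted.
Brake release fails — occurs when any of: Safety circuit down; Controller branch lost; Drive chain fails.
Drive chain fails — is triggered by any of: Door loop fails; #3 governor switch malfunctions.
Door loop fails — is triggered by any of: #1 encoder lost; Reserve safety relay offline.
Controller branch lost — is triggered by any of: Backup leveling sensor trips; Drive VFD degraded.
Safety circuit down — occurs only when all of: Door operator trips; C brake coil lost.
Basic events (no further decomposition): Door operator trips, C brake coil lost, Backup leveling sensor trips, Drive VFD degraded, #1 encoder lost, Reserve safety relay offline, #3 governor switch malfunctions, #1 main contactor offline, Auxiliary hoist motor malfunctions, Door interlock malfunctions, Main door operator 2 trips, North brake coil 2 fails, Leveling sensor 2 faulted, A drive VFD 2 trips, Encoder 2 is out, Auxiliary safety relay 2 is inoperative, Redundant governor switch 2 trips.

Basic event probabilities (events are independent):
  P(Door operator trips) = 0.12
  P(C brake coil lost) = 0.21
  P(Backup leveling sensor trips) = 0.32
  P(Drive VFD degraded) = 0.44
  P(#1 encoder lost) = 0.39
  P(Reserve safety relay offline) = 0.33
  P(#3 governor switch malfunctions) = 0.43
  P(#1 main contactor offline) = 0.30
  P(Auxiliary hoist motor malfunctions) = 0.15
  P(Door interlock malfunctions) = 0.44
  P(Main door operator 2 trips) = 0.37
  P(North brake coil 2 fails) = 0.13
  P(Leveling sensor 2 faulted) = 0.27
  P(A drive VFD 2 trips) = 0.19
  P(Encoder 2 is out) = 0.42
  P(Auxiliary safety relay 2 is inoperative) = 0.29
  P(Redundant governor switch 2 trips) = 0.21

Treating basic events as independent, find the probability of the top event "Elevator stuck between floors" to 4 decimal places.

P(Safety circuit down) [AND] = 0.12 × 0.21 = 0.025200
P(Controller branch lost) [OR] = 1 − (1−0.32) × (1−0.44) = 0.619200
P(Door loop fails) [OR] = 1 − (1−0.39) × (1−0.33) = 0.591300
P(Drive chain fails) [OR] = 1 − (1−0.591300) × (1−0.43) = 0.767041
P(Brake release fails) [OR] = 1 − (1−0.025200) × (1−0.619200) × (1−0.767041) = 0.913525
P(Leveling path unavailable) [OR] = 1 − (1−0.44) × (1−0.37) × (1−0.13) × (1−0.27) = 0.775937
P(Safety circuit 2 fails) [OR] = 1 − (1−0.15) × (1−0.775937) × (1−0.19) = 0.845733
P(Controller branch 2 fails) [OR] = 1 − (1−0.30) × (1−0.845733) × (1−0.42) = 0.937368
P(Door loop 2 unavailable) [OR] = 1 − (1−0.937368) × (1−0.29) × (1−0.21) = 0.964870
P(Elevator stuck between floors) [AND] = 0.913525 × 0.964870 = 0.881433
Rounded to 4 decimal places: P(Elevator stuck between floors) ≈ 0.8814.

0.8814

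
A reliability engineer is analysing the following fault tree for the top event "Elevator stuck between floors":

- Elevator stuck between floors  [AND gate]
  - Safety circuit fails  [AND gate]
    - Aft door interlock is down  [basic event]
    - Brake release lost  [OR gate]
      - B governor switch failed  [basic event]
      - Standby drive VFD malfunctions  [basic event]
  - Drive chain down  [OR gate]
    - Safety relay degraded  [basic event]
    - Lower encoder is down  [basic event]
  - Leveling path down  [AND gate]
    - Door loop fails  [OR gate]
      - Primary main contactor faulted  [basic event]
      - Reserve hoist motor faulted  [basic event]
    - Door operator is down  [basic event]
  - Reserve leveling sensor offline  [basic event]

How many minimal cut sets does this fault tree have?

8

Brake release lost [OR]: union of children's cut sets → 2 cut set(s).
Safety circuit fails [AND]: one cut set from each child combined → 1 × 2 = 2 cut set(s).
Drive chain down [OR]: union of children's cut sets → 2 cut set(s).
Door loop fails [OR]: union of children's cut sets → 2 cut set(s).
Leveling path down [AND]: one cut set from each child combined → 2 × 1 = 2 cut set(s).
Elevator stuck between floors [AND]: one cut set from each child combined → 2 × 2 × 2 × 1 = 8 cut set(s).
Minimal cut sets: {Aft door interlock is down, B governor switch failed, Door operator is down, Primary main contactor faulted, Reserve leveling sensor offline, Safety relay degraded}; {Aft door interlock is down, B governor switch failed, Door operator is down, Reserve hoist motor faulted, Reserve leveling sensor offline, Safety relay degraded}; {Aft door interlock is down, B governor switch failed, Door operator is down, Lower encoder is down, Primary main contactor faulted, Reserve leveling sensor offline}; {Aft door interlock is down, B governor switch failed, Door operator is down, Lower encoder is down, Reserve hoist motor faulted, Reserve leveling sensor offline}; {Aft door interlock is down, Door operator is down, Primary main contactor faulted, Reserve leveling sensor offline, Safety relay degraded, Standby drive VFD malfunctions}; {Aft door interlock is down, Door operator is down, Reserve hoist motor faulted, Reserve leveling sensor offline, Safety relay degraded, Standby drive VFD malfunctions}; {Aft door interlock is down, Door operator is down, Lower encoder is down, Primary main contactor faulted, Reserve leveling sensor offline, Standby drive VFD malfunctions}; {Aft door interlock is down, Door operator is down, Lower encoder is down, Reserve hoist motor faulted, Reserve leveling sensor offline, Standby drive VFD malfunctions}.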